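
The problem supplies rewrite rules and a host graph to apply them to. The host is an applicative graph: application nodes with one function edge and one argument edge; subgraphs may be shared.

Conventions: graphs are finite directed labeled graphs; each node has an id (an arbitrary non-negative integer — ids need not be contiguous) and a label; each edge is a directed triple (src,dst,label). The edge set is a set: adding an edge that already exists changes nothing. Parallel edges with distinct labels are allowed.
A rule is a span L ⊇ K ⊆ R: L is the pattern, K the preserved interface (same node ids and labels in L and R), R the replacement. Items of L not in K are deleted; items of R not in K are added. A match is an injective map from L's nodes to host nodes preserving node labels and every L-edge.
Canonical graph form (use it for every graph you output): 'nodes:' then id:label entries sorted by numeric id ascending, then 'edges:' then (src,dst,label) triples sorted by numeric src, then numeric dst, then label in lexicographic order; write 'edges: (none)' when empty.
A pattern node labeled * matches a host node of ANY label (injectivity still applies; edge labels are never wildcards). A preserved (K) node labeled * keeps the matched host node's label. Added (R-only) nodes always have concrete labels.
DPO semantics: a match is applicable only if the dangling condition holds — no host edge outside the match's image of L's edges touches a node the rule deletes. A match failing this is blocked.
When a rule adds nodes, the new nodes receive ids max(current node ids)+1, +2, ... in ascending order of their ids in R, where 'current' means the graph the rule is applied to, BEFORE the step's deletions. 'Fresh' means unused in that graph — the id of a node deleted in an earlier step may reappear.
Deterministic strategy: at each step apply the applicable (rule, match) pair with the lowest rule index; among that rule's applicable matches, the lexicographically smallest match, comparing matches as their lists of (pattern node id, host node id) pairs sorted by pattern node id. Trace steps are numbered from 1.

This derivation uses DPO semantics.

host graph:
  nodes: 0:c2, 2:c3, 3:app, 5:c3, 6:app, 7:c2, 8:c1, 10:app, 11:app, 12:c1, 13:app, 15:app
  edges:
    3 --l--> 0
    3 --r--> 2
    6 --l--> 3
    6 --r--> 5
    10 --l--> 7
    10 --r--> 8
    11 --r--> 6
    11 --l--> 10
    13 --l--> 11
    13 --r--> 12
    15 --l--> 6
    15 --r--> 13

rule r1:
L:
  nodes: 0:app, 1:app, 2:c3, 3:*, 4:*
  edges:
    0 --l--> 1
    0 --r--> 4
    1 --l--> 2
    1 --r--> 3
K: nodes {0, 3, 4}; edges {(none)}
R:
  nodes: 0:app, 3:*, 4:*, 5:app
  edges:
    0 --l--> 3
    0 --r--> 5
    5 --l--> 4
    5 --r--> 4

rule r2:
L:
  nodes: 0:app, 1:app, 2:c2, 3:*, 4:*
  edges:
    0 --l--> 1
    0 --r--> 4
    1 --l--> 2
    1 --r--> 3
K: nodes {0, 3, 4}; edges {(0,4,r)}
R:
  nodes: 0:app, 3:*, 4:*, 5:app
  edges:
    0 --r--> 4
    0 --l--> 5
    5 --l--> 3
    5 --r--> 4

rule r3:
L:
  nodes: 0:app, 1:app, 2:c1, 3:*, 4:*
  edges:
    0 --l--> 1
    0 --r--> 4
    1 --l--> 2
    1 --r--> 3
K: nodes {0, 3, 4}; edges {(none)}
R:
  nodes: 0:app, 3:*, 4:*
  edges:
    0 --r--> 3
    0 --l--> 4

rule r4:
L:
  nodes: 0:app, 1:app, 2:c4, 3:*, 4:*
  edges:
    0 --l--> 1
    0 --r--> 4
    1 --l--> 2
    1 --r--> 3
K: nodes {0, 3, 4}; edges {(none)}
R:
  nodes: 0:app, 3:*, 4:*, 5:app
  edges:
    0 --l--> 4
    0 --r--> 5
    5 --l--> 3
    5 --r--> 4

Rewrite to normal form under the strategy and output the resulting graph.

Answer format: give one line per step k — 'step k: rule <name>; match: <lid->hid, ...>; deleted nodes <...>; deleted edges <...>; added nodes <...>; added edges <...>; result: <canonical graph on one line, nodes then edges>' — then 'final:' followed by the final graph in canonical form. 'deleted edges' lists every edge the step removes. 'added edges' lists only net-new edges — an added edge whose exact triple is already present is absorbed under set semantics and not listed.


step 1: rule r2; match: 0->6, 1->3, 2->0, 3->2, 4->5; deleted nodes 0, 3; deleted edges (3,0,l); (3,2,r); (6,3,l); added nodes 16; added edges (6,16,l); (16,2,l); (16,5,r); result: nodes: 2:c3, 5:c3, 6:app, 7:c2, 8:c1, 10:app, 11:app, 12:c1, 13:app, 15:app, 16:app edges: (6,5,r); (6,16,l); (10,7,l); (10,8,r); (11,6,r); (11,10,l); (13,11,l); (13,12,r); (15,6,l); (15,13,r); (16,2,l); (16,5,r)
step 2: rule r2; match: 0->11, 1->10, 2->7, 3->8, 4->6; deleted nodes 7, 10; deleted edges (10,7,l); (10,8,r); (11,10,l); added nodes 17; added edges (11,17,l); (17,6,r); (17,8,l); result: nodes: 2:c3, 5:c3, 6:app, 8:c1, 11:app, 12:c1, 13:app, 15:app, 16:app, 17:app edges: (6,5,r); (6,16,l); (11,6,r); (11,17,l); (13,11,l); (13,12,r); (15,6,l); (15,13,r); (16,2,l); (16,5,r); (17,6,r); (17,8,l)
final:
nodes: 2:c3, 5:c3, 6:app, 8:c1, 11:app, 12:c1, 13:app, 15:app, 16:app, 17:app
edges: (6,5,r); (6,16,l); (11,6,r); (11,17,l); (13,11,l); (13,12,r); (15,6,l); (15,13,r); (16,2,l); (16,5,r); (17,6,r); (17,8,l)


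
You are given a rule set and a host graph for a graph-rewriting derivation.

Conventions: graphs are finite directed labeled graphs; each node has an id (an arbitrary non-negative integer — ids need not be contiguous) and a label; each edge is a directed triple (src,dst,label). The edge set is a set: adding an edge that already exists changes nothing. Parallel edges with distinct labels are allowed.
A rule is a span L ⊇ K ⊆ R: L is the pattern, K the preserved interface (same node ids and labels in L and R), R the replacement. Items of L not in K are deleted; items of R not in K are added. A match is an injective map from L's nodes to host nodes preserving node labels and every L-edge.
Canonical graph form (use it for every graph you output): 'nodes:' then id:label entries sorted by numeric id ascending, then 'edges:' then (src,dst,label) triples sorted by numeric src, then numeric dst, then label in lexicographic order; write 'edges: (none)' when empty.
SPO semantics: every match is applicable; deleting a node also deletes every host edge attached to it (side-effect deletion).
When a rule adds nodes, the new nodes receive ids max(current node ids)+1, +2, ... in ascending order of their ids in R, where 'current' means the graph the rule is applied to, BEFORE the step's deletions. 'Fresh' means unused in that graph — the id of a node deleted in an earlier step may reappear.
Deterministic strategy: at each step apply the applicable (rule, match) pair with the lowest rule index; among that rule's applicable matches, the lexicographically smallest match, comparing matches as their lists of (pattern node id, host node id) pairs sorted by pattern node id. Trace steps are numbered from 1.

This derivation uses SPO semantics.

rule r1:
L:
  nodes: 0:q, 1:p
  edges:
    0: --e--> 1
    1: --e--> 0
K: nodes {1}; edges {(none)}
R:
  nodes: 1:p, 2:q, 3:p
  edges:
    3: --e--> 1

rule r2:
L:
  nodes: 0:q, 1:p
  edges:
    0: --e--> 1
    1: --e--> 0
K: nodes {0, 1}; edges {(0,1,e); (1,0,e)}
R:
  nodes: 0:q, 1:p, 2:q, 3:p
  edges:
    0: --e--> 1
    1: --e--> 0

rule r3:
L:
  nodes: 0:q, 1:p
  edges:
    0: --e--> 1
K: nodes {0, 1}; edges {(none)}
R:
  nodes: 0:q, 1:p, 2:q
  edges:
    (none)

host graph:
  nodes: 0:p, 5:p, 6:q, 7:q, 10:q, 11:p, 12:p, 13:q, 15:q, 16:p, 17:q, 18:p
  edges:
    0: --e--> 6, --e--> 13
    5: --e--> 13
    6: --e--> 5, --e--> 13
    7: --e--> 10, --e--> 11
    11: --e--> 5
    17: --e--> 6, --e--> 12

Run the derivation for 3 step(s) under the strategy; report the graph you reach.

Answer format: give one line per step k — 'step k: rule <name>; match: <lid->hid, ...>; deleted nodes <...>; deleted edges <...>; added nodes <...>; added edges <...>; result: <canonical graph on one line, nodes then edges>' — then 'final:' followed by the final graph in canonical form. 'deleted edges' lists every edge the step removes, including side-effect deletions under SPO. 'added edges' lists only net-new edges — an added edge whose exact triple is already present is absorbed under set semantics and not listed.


step 1: rule r3; match: 0->6, 1->5; deleted nodes (none); deleted edges (6,5,e); added nodes 19; added edges (none); result: nodes: 0:p, 5:p, 6:q, 7:q, 10:q, 11:p, 12:p, 13:q, 15:q, 16:p, 17:q, 18:p, 19:q edges: (0,6,e); (0,13,e); (5,13,e); (6,13,e); (7,10,e); (7,11,e); (11,5,e); (17,6,e); (17,12,e)
step 2: rule r3; match: 0->7, 1->11; deleted nodes (none); deleted edges (7,11,e); added nodes 20; added edges (none); result: nodes: 0:p, 5:p, 6:q, 7:q, 10:q, 11:p, 12:p, 13:q, 15:q, 16:p, 17:q, 18:p, 19:q, 20:q edges: (0,6,e); (0,13,e); (5,13,e); (6,13,e); (7,10,e); (11,5,e); (17,6,e); (17,12,e)
step 3: rule r3; match: 0->17, 1->12; deleted nodes (none); deleted edges (17,12,e); added nodes 21; added edges (none); result: nodes: 0:p, 5:p, 6:q, 7:q, 10:q, 11:p, 12:p, 13:q, 15:q, 16:p, 17:q, 18:p, 19:q, 20:q, 21:q edges: (0,6,e); (0,13,e); (5,13,e); (6,13,e); (7,10,e); (11,5,e); (17,6,e)
final:
nodes: 0:p, 5:p, 6:q, 7:q, 10:q, 11:p, 12:p, 13:q, 15:q, 16:p, 17:q, 18:p, 19:q, 20:q, 21:q
edges: (0,6,e); (0,13,e); (5,13,e); (6,13,e); (7,10,e); (11,5,e); (17,6,e)


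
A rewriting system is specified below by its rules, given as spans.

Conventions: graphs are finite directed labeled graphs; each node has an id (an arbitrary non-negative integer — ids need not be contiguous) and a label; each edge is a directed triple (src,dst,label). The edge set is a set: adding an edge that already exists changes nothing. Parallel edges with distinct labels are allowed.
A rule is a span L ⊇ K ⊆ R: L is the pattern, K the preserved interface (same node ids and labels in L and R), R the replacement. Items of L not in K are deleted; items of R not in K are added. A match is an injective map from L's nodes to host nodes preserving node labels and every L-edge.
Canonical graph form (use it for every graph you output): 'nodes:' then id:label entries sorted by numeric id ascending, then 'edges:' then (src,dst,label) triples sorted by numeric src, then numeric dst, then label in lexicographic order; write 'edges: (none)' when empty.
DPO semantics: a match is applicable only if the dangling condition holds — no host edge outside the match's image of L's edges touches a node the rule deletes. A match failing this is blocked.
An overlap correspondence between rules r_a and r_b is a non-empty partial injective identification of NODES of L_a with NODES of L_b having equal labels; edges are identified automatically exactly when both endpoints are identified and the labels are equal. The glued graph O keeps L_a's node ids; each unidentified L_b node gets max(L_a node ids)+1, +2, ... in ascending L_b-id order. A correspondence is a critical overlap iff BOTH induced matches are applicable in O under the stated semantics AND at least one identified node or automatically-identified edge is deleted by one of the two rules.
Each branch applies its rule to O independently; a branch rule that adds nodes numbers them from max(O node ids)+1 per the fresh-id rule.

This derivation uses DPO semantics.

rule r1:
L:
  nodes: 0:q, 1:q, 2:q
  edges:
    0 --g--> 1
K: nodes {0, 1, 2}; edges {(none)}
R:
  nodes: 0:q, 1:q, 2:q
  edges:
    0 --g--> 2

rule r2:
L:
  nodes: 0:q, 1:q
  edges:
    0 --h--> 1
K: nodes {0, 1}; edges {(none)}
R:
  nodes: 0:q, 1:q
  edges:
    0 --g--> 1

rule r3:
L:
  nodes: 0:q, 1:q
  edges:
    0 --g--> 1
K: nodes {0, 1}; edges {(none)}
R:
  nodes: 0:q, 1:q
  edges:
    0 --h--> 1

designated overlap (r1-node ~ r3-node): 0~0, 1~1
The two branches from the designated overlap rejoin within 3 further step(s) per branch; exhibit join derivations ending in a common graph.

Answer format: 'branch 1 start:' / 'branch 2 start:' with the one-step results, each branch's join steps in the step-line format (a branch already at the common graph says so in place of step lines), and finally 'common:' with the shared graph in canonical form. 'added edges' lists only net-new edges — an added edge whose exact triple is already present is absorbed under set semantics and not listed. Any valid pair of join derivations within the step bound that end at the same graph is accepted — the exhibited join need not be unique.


branch 1 start:
nodes: 0:q, 1:q, 2:q
edges: (0,2,g)
branch 2 start:
nodes: 0:q, 1:q, 2:q
edges: (0,1,h)
branch 1 step 1: rule r1; match: 0->0, 1->2, 2->1; deleted nodes (none); deleted edges (0,2,g); added nodes (none); added edges (0,1,g); result: nodes: 0:q, 1:q, 2:q edges: (0,1,g)
branch 2 step 1: rule r2; match: 0->0, 1->1; deleted nodes (none); deleted edges (0,1,h); added nodes (none); added edges (0,1,g); result: nodes: 0:q, 1:q, 2:q edges: (0,1,g)
common:
nodes: 0:q, 1:q, 2:q
edges: (0,1,g)


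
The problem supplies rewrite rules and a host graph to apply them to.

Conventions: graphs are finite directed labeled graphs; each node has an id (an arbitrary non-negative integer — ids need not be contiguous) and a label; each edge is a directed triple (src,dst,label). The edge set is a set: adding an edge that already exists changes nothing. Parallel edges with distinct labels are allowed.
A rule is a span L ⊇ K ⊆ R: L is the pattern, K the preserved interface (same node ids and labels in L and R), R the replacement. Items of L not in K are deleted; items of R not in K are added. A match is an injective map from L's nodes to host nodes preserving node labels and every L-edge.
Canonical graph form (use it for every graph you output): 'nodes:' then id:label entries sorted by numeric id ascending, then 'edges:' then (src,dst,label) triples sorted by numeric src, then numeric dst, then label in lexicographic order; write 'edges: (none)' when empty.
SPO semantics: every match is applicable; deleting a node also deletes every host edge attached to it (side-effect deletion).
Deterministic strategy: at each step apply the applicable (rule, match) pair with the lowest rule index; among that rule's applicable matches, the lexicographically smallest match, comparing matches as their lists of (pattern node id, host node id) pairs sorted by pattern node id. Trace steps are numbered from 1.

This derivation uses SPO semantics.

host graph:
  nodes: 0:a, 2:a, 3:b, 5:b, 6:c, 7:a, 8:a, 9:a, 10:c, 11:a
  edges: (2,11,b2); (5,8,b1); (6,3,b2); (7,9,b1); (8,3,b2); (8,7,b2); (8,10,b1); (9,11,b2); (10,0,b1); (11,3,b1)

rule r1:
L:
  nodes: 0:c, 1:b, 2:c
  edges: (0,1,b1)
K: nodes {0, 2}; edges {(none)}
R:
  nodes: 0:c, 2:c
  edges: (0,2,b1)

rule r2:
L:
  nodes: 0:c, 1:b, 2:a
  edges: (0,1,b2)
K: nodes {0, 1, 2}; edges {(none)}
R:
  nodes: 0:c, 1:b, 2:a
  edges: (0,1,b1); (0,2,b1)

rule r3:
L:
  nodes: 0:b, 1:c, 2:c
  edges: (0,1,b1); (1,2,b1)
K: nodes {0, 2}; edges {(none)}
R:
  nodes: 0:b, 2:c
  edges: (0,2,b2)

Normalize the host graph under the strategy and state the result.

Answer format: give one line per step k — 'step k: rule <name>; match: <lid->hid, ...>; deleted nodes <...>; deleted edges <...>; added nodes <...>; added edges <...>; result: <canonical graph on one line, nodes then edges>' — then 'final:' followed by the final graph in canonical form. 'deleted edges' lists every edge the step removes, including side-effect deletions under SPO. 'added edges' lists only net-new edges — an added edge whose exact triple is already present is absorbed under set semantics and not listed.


step 1: rule r2; match: 0->6, 1->3, 2->0; deleted nodes (none); deleted edges (6,3,b2); added nodes (none); added edges (6,0,b1); (6,3,b1); result: nodes: 0:a, 2:a, 3:b, 5:b, 6:c, 7:a, 8:a, 9:a, 10:c, 11:a edges: (2,11,b2); (5,8,b1); (6,0,b1); (6,3,b1); (7,9,b1); (8,3,b2); (8,7,b2); (8,10,b1); (9,11,b2); (10,0,b1); (11,3,b1)
step 2: rule r1; match: 0->6, 1->3, 2->10; deleted nodes 3; deleted edges (6,3,b1); (8,3,b2); (11,3,b1); added nodes (none); added edges (6,10,b1); result: nodes: 0:a, 2:a, 5:b, 6:c, 7:a, 8:a, 9:a, 10:c, 11:a edges: (2,11,b2); (5,8,b1); (6,0,b1); (6,10,b1); (7,9,b1); (8,7,b2); (8,10,b1); (9,11,b2); (10,0,b1)
final:
nodes: 0:a, 2:a, 5:b, 6:c, 7:a, 8:a, 9:a, 10:c, 11:a
edges: (2,11,b2); (5,8,b1); (6,0,b1); (6,10,b1); (7,9,b1); (8,7,b2); (8,10,b1); (9,11,b2); (10,0,b1)


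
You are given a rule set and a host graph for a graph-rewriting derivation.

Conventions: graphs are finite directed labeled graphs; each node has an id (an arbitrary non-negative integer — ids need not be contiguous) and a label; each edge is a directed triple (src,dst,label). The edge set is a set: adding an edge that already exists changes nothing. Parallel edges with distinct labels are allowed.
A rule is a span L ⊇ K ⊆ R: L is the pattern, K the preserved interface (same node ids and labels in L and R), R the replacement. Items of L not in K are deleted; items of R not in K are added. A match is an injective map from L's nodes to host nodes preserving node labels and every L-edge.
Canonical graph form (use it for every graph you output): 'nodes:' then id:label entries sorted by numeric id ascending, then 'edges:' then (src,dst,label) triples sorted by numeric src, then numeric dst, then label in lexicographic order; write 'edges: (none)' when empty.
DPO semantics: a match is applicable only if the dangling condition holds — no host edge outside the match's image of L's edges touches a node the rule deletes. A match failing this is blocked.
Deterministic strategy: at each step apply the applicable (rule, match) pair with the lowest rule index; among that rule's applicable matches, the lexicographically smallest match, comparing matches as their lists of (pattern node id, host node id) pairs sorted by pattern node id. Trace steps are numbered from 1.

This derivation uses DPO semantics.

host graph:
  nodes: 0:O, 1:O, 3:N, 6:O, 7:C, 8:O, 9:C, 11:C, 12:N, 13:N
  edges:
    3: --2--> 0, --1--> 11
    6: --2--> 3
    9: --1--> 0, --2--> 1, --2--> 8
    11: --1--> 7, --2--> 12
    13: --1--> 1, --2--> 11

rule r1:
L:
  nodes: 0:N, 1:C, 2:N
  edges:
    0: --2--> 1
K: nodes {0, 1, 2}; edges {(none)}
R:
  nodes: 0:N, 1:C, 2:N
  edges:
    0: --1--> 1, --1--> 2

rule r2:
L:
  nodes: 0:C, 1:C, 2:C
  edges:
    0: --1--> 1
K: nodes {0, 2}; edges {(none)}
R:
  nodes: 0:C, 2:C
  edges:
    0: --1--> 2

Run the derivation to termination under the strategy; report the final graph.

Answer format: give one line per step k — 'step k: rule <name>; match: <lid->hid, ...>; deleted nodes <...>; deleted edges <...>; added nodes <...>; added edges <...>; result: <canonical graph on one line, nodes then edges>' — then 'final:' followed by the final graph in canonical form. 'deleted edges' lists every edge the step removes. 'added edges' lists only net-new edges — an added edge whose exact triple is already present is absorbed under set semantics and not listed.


step 1: rule r1; match: 0->13, 1->11, 2->3; deleted nodes (none); deleted edges (13,11,2); added nodes (none); added edges (13,3,1); (13,11,1); result: nodes: 0:O, 1:O, 3:N, 6:O, 7:C, 8:O, 9:C, 11:C, 12:N, 13:N edges: (3,0,2); (3,11,1); (6,3,2); (9,0,1); (9,1,2); (9,8,2); (11,7,1); (11,12,2); (13,1,1); (13,3,1); (13,11,1)
step 2: rule r2; match: 0->11, 1->7, 2->9; deleted nodes 7; deleted edges (11,7,1); added nodes (none); added edges (11,9,1); result: nodes: 0:O, 1:O, 3:N, 6:O, 8:O, 9:C, 11:C, 12:N, 13:N edges: (3,0,2); (3,11,1); (6,3,2); (9,0,1); (9,1,2); (9,8,2); (11,9,1); (11,12,2); (13,1,1); (13,3,1); (13,11,1)
final:
nodes: 0:O, 1:O, 3:N, 6:O, 8:O, 9:C, 11:C, 12:N, 13:N
edges: (3,0,2); (3,11,1); (6,3,2); (9,0,1); (9,1,2); (9,8,2); (11,9,1); (11,12,2); (13,1,1); (13,3,1); (13,11,1)


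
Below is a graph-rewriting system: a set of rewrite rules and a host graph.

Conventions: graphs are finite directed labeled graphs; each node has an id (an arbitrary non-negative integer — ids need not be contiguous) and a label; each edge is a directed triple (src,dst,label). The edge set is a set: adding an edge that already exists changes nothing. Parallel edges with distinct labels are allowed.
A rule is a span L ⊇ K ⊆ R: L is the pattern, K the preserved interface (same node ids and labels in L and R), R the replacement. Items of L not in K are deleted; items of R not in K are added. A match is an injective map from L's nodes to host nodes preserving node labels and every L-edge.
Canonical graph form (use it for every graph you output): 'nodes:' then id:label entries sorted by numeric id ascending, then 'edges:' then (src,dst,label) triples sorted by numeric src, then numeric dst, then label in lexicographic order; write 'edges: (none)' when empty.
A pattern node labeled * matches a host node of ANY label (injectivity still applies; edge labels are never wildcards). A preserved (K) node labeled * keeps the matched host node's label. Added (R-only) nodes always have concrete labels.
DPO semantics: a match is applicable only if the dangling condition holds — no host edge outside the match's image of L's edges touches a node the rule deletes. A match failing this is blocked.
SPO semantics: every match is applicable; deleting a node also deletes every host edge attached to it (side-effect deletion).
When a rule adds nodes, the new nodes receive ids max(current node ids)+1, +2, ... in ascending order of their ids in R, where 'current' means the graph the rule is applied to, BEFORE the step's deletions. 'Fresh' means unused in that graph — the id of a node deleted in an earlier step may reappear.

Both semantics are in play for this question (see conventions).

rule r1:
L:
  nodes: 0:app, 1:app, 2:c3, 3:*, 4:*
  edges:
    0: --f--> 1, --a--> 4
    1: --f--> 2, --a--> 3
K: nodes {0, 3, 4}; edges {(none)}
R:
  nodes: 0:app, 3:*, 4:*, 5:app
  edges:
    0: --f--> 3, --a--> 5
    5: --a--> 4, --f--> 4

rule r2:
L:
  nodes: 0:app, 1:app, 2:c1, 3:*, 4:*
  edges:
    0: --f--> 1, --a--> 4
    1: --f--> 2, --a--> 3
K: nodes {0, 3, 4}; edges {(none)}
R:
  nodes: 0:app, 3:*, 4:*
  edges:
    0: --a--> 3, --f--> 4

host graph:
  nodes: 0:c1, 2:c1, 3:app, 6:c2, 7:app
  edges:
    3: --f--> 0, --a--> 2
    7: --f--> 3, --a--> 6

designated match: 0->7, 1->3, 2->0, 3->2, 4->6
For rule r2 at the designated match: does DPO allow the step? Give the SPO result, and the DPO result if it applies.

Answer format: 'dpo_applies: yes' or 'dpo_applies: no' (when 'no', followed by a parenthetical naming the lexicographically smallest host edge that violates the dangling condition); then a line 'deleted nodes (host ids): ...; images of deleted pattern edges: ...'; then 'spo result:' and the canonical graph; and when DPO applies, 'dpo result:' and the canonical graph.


dpo_applies: yes
deleted nodes (host ids): 0, 3; images of deleted pattern edges: (3,0,f); (3,2,a); (7,3,f); (7,6,a)
spo result:
nodes: 2:c1, 6:c2, 7:app
edges: (7,2,a); (7,6,f)
dpo result:
nodes: 2:c1, 6:c2, 7:app
edges: (7,2,a); (7,6,f)


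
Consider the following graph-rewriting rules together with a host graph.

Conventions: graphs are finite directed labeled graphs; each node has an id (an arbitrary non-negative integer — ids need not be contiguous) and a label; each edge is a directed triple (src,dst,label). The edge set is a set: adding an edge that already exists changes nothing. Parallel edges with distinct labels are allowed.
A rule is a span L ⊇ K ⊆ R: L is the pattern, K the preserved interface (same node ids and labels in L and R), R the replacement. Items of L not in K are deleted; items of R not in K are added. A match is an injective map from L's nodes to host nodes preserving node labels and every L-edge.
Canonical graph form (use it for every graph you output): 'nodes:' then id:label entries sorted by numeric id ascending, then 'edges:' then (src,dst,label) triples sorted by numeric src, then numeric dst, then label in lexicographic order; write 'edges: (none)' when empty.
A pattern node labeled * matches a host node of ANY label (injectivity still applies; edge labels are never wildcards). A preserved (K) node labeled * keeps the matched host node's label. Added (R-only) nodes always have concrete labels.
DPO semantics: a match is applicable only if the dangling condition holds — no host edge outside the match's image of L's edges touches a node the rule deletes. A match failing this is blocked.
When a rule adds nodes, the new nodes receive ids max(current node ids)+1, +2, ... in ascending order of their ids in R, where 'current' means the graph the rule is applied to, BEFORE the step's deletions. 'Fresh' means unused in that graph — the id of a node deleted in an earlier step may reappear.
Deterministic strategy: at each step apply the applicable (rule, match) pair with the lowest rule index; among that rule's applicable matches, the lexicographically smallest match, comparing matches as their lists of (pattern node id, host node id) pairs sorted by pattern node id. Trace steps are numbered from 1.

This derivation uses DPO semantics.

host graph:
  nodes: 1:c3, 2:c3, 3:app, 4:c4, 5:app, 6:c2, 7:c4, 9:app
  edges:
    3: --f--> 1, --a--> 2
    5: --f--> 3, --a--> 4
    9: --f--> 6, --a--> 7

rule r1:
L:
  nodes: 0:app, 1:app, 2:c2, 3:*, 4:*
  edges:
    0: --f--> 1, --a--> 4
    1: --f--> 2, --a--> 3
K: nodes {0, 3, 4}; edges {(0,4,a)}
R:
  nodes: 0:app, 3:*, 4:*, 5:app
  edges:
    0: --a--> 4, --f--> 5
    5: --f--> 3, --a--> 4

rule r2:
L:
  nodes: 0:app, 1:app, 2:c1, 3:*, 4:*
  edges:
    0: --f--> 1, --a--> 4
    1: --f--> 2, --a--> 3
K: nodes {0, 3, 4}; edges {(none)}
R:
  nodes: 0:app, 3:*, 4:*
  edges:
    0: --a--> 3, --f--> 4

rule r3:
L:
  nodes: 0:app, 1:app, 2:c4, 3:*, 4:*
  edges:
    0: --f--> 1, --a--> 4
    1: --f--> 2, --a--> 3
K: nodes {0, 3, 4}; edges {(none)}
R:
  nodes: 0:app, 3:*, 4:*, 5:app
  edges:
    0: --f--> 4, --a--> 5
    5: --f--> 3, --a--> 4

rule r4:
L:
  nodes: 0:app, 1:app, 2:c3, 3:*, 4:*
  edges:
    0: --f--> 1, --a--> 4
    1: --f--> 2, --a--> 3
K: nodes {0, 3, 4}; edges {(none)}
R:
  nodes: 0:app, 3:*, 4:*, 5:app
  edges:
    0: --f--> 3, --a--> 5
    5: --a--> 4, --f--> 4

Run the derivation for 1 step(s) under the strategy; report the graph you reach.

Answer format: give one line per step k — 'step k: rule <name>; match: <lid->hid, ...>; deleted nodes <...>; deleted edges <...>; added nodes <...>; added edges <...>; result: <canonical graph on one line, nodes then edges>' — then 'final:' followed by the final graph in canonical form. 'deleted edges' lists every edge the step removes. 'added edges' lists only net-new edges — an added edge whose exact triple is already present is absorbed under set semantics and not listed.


step 1: rule r4; match: 0->5, 1->3, 2->1, 3->2, 4->4; deleted nodes 1, 3; deleted edges (3,1,f); (3,2,a); (5,3,f); (5,4,a); added nodes 10; added edges (5,2,f); (5,10,a); (10,4,a); (10,4,f); result: nodes: 2:c3, 4:c4, 5:app, 6:c2, 7:c4, 9:app, 10:app edges: (5,2,f); (5,10,a); (9,6,f); (9,7,a); (10,4,a); (10,4,f)
final:
nodes: 2:c3, 4:c4, 5:app, 6:c2, 7:c4, 9:app, 10:app
edges: (5,2,f); (5,10,a); (9,6,f); (9,7,a); (10,4,a); (10,4,f)


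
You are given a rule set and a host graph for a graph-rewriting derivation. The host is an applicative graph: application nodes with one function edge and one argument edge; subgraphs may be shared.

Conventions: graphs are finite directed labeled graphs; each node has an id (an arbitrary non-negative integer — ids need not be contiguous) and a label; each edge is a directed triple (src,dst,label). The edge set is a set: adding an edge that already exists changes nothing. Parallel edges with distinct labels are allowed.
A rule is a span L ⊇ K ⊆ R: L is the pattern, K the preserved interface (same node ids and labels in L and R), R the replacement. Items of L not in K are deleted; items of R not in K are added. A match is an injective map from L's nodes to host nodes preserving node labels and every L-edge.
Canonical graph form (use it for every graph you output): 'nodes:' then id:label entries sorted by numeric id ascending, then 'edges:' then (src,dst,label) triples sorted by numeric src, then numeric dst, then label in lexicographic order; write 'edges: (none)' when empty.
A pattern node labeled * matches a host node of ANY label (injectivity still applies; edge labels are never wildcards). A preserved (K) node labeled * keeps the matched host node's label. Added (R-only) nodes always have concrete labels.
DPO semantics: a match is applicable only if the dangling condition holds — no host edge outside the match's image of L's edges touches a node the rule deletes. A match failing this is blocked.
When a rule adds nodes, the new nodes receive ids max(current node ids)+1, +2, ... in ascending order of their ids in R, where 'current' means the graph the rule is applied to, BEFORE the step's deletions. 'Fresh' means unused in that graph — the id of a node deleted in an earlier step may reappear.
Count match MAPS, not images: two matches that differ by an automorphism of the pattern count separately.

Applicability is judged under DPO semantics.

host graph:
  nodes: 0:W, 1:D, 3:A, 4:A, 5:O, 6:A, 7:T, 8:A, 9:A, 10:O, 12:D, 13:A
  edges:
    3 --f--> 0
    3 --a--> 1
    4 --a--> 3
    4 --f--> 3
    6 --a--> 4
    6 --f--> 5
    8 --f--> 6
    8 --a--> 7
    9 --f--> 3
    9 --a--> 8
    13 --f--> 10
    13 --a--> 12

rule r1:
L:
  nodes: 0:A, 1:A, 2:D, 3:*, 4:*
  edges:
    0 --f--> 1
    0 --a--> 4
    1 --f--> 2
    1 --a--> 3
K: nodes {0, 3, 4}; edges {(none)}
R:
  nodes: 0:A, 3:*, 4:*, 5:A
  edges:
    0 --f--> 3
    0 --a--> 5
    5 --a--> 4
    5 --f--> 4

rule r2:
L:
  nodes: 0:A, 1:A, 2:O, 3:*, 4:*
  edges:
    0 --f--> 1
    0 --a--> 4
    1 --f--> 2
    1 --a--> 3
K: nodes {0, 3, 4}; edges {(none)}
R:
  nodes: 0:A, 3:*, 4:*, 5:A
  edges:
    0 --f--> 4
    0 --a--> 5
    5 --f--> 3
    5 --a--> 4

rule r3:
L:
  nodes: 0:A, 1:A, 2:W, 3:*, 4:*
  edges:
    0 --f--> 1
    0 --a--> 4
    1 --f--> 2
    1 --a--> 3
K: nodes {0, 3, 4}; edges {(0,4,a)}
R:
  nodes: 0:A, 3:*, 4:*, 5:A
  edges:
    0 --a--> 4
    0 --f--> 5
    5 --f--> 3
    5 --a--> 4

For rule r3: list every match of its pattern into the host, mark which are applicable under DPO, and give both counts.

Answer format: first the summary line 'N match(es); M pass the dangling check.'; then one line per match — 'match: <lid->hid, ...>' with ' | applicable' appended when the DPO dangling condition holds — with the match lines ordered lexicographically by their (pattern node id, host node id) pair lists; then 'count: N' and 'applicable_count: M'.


1 match(es); 0 pass the dangling check.
match: 0->9, 1->3, 2->0, 3->1, 4->8
count: 1
applicable_count: 0


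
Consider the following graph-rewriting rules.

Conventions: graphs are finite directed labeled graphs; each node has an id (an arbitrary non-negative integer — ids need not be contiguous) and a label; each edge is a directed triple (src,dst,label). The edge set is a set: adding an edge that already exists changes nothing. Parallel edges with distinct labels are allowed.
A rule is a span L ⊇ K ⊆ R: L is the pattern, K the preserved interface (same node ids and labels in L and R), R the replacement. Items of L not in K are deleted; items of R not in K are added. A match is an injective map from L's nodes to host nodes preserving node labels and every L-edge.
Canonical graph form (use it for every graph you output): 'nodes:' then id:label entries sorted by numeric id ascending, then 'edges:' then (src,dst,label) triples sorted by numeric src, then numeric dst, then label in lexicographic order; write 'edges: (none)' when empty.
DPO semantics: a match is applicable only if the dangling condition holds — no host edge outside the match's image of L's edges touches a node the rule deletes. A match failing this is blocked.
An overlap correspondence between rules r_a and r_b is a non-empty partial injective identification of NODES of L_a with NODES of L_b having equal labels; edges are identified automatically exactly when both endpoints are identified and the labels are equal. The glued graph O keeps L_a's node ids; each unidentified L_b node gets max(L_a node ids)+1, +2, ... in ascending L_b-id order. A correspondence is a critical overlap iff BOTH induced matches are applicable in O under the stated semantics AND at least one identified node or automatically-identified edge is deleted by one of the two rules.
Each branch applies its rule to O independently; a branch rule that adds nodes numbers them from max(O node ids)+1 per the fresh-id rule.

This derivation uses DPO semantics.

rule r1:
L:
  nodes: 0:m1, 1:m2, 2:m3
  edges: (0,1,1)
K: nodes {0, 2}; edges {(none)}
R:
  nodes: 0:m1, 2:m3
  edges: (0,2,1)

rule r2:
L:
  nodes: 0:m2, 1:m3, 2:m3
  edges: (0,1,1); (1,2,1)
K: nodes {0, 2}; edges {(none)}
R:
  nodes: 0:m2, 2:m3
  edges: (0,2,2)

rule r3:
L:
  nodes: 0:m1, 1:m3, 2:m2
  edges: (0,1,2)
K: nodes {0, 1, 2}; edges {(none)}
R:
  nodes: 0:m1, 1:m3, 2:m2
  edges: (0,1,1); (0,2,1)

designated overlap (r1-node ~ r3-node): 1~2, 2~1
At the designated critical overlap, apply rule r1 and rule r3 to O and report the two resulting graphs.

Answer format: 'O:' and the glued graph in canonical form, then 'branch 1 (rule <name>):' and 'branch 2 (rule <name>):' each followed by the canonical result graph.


O:
nodes: 0:m1, 1:m2, 2:m3, 3:m1
edges: (0,1,1); (3,2,2)
branch 1 (rule r1):
nodes: 0:m1, 2:m3, 3:m1
edges: (0,2,1); (3,2,2)
branch 2 (rule r3):
nodes: 0:m1, 1:m2, 2:m3, 3:m1
edges: (0,1,1); (3,1,1); (3,2,1)


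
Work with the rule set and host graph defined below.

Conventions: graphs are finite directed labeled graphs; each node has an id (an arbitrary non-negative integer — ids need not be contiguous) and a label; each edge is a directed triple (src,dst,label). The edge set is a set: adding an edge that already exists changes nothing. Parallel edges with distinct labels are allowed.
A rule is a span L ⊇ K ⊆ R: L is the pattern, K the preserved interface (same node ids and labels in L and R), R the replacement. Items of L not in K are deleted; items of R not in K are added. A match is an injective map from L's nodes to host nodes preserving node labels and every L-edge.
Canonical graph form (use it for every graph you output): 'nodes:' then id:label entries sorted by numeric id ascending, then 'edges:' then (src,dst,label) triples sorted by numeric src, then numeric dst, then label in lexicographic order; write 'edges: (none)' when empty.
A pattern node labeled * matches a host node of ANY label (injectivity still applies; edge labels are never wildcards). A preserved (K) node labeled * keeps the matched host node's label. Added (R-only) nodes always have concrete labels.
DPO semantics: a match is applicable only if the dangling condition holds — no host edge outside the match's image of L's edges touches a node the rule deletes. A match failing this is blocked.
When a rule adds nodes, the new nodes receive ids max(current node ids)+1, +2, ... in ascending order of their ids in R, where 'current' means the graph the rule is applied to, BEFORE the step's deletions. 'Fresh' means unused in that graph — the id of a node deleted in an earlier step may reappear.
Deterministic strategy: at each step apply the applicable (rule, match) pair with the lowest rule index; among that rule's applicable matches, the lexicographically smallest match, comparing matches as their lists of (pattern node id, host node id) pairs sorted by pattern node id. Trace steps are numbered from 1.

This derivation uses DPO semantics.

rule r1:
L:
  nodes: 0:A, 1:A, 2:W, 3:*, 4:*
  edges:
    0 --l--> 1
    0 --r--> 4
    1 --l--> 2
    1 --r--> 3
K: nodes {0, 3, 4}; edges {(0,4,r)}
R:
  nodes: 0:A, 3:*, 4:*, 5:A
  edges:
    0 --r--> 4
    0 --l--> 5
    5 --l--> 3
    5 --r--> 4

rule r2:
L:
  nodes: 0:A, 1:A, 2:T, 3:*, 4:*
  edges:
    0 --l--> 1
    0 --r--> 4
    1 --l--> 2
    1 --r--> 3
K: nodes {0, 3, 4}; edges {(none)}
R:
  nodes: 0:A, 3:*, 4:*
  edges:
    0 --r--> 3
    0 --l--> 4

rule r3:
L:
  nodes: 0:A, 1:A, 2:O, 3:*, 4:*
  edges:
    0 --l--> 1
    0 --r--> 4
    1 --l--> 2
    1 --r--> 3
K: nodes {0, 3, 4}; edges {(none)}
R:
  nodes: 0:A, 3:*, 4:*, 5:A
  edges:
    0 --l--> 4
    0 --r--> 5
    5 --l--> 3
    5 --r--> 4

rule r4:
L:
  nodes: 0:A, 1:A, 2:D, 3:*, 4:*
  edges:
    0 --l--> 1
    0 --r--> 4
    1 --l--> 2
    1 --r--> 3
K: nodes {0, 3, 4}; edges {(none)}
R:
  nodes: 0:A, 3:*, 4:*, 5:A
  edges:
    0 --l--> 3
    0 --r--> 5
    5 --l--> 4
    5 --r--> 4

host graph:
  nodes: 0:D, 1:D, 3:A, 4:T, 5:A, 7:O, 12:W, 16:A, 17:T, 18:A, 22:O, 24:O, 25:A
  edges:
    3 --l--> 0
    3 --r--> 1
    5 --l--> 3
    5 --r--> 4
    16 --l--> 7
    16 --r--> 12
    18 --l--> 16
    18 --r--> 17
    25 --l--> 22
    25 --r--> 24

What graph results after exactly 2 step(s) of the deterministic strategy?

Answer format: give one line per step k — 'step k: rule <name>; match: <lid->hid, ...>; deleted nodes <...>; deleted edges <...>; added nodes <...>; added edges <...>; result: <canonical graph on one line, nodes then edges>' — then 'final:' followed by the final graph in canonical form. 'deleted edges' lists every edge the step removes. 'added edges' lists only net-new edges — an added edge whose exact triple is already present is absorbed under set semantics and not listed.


step 1: rule r3; match: 0->18, 1->16, 2->7, 3->12, 4->17; deleted nodes 7, 16; deleted edges (16,7,l); (16,12,r); (18,16,l); (18,17,r); added nodes 26; added edges (18,17,l); (18,26,r); (26,12,l); (26,17,r); result: nodes: 0:D, 1:D, 3:A, 4:T, 5:A, 12:W, 17:T, 18:A, 22:O, 24:O, 25:A, 26:A edges: (3,0,l); (3,1,r); (5,3,l); (5,4,r); (18,17,l); (18,26,r); (25,22,l); (25,24,r); (26,12,l); (26,17,r)
step 2: rule r4; match: 0->5, 1->3, 2->0, 3->1, 4->4; deleted nodes 0, 3; deleted edges (3,0,l); (3,1,r); (5,3,l); (5,4,r); added nodes 27; added edges (5,1,l); (5,27,r); (27,4,l); (27,4,r); result: nodes: 1:D, 4:T, 5:A, 12:W, 17:T, 18:A, 22:O, 24:O, 25:A, 26:A, 27:A edges: (5,1,l); (5,27,r); (18,17,l); (18,26,r); (25,22,l); (25,24,r); (26,12,l); (26,17,r); (27,4,l); (27,4,r)
final:
nodes: 1:D, 4:T, 5:A, 12:W, 17:T, 18:A, 22:O, 24:O, 25:A, 26:A, 27:A
edges: (5,1,l); (5,27,r); (18,17,l); (18,26,r); (25,22,l); (25,24,r); (26,12,l); (26,17,r); (27,4,l); (27,4,r)


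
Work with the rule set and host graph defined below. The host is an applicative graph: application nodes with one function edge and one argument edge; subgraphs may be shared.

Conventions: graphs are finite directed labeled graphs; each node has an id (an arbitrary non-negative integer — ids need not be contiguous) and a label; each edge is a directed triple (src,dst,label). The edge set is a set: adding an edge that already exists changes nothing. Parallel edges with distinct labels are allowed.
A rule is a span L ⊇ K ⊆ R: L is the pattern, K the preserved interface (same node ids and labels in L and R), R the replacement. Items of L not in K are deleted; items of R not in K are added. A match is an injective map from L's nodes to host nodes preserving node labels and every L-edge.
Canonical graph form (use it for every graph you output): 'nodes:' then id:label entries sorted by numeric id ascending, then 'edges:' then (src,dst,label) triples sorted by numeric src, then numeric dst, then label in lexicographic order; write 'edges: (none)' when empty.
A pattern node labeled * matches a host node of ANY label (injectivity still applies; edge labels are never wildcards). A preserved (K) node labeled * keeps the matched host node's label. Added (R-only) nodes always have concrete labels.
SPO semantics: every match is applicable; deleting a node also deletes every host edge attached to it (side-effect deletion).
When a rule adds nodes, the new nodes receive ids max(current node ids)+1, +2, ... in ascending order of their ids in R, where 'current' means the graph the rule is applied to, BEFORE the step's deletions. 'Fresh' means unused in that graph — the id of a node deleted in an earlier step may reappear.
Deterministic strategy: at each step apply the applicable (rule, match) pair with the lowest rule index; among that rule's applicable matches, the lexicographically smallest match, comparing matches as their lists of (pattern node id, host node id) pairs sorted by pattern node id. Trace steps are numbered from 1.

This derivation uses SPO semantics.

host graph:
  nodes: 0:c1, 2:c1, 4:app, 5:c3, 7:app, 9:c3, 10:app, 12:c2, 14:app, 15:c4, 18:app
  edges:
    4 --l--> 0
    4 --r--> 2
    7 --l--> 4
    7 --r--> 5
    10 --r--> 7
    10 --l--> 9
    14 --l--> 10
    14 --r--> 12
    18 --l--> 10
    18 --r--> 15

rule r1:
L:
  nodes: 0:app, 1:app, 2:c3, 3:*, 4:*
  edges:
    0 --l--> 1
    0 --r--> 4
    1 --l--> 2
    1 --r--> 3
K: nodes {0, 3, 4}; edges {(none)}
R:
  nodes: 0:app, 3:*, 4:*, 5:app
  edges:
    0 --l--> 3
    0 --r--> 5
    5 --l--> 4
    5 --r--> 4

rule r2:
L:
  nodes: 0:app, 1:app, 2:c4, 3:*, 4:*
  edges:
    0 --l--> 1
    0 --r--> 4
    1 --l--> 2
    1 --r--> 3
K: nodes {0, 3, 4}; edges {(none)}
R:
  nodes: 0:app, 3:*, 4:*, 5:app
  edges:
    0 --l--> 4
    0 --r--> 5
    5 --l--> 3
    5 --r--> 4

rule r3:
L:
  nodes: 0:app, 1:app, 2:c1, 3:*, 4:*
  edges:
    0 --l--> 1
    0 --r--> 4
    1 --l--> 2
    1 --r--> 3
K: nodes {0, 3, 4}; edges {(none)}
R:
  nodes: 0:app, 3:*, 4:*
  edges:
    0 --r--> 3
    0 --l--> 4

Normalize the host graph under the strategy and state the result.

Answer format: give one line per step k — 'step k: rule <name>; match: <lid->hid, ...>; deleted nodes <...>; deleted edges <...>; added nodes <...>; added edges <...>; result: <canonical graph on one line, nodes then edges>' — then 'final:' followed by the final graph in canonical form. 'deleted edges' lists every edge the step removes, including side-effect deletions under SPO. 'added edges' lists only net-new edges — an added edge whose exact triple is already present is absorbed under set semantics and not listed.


step 1: rule r1; match: 0->14, 1->10, 2->9, 3->7, 4->12; deleted nodes 9, 10; deleted edges (10,7,r); (10,9,l); (14,10,l); (14,12,r); (18,10,l); added nodes 19; added edges (14,7,l); (14,19,r); (19,12,l); (19,12,r); result: nodes: 0:c1, 2:c1, 4:app, 5:c3, 7:app, 12:c2, 14:app, 15:c4, 18:app, 19:app edges: (4,0,l); (4,2,r); (7,4,l); (7,5,r); (14,7,l); (14,19,r); (18,15,r); (19,12,l); (19,12,r)
step 2: rule r3; match: 0->7, 1->4, 2->0, 3->2, 4->5; deleted nodes 0, 4; deleted edges (4,0,l); (4,2,r); (7,4,l); (7,5,r); added nodes (none); added edges (7,2,r); (7,5,l); result: nodes: 2:c1, 5:c3, 7:app, 12:c2, 14:app, 15:c4, 18:app, 19:app edges: (7,2,r); (7,5,l); (14,7,l); (14,19,r); (18,15,r); (19,12,l); (19,12,r)
step 3: rule r1; match: 0->14, 1->7, 2->5, 3->2, 4->19; deleted nodes 5, 7; deleted edges (7,2,r); (7,5,l); (14,7,l); (14,19,r); added nodes 20; added edges (14,2,l); (14,20,r); (20,19,l); (20,19,r); result: nodes: 2:c1, 12:c2, 14:app, 15:c4, 18:app, 19:app, 20:app edges: (14,2,l); (14,20,r); (18,15,r); (19,12,l); (19,12,r); (20,19,l); (20,19,r)
final:
nodes: 2:c1, 12:c2, 14:app, 15:c4, 18:app, 19:app, 20:app
edges: (14,2,l); (14,20,r); (18,15,r); (19,12,l); (19,12,r); (20,19,l); (20,19,r)
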